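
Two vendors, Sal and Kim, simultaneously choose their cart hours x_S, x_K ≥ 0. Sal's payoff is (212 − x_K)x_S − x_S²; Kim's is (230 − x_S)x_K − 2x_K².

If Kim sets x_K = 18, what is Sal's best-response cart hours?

97

Expanding Sal's payoff: 212x_S − x_Kx_S − x_S².
∂π/∂x_S = 212 − x_K − 2x_S = 0, so x_S = 106 − 0.5x_K.
At x_K = 18: x_S = 106 − 0.5·18 = 97.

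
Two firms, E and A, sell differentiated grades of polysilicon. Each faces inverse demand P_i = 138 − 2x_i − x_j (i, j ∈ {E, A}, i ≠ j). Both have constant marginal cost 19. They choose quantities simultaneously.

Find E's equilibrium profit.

Firm E's profit: π = x_E(138 − 2x_E − x_A) − 19x_E.
∂π/∂x_E = 119 − 4x_E − x_A = 0 ⇒ x_E = 29.75 − 0.25x_A.
The game is symmetric, so in equilibrium x_A = x_E: the reaction function gives 1.25x_E = 29.75, hence x_E = 23.8.
P_E = 138 − 2·23.8 − 23.8 = 66.6.
Profit = (66.6 − 19)·23.8 = 1132.88.

1132.88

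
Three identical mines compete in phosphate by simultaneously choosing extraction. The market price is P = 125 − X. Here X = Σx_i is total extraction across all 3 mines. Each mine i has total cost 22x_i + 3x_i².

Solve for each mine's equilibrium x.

10.3

A representative mine's profit is π_i = x_i(125 − X) − 22x_i − 3x_i², with X = x_i + Σ_{j≠i} x_j.
First-order condition: 103 − 8x_i − Σ_{j≠i} x_j = 0.
In a symmetric equilibrium every mine chooses the same x, so Σ_{j≠i} x_j = 2x. The condition becomes 103 − 10x = 0, giving x = 103/10 = 10.3.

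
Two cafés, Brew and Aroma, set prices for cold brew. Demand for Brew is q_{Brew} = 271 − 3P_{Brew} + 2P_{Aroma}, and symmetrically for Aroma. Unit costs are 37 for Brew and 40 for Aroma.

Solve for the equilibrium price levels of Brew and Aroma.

96.0625, 97.1875

Brew's profit: π = (P_{Brew} − 37)(271 − 3P_{Brew} + 2P_{Aroma}).
∂π/∂P_{Brew} = 382 − 6P_{Brew} + 2P_{Aroma} = 0 ⇒ P_{Brew} = 191/3 + (1/3)P_{Aroma}.
Similarly P_{Aroma} = 391/6 + (1/3)P_{Brew}.
Plugging P_{Aroma} into Brew's best response: P_{Brew} = 191/3 + (1/3)(391/6 + (1/3)P_{Brew}) ⇒ (8/9)P_{Brew} = 1537/18, so P_{Brew} = 96.0625.
Then P_{Aroma} = 391/6 + (1/3)·96.0625 = 97.1875.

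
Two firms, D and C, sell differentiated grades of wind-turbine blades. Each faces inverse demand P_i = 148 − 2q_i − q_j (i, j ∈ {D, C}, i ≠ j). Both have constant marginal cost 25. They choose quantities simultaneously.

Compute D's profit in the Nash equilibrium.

1210.32

Firm D's profit: π = q_D(148 − 2q_D − q_C) − 25q_D.
∂π/∂q_D = 123 − 4q_D − q_C = 0 ⇒ q_D = 30.75 − 0.25q_C.
Setting q_D = q_C in the reaction function: q_D = 30.75 − 0.25q_D, so q_D = 30.75 / 1.25 = 24.6.
P_D = 148 − 2·24.6 − 24.6 = 74.2.
Profit = (74.2 − 25)·24.6 = 1210.32.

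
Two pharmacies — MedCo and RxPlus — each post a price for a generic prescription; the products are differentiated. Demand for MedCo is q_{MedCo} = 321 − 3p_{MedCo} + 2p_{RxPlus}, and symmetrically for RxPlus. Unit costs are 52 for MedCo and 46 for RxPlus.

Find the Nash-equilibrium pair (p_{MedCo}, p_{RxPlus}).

MedCo's profit: π = (p_{MedCo} − 52)(321 − 3p_{MedCo} + 2p_{RxPlus}).
∂π/∂p_{MedCo} = 477 − 6p_{MedCo} + 2p_{RxPlus} = 0 ⇒ p_{MedCo} = 79.5 + (1/3)p_{RxPlus}.
Similarly p_{RxPlus} = 76.5 + (1/3)p_{MedCo}.
Substituting the second reaction function into the first: p_{MedCo} = 79.5 + (1/3)(76.5 + (1/3)p_{MedCo}), which gives (8/9)p_{MedCo} = 105 ⇒ p_{MedCo} = 118.125.
Then p_{RxPlus} = 76.5 + (1/3)·118.125 = 115.875.

118.125, 115.875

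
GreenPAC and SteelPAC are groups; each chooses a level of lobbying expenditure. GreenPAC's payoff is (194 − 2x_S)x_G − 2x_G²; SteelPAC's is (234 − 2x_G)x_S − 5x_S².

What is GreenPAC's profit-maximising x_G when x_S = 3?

Expanding GreenPAC's payoff: 194x_G − 2x_Sx_G − 2x_G².
∂π/∂x_G = 194 − 2x_S − 4x_G = 0, so x_G = 48.5 − 0.5x_S.
At x_S = 3: x_G = 48.5 − 0.5·3 = 47.

47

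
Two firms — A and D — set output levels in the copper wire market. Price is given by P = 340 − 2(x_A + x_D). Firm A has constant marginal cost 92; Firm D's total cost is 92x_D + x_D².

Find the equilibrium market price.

Firm A's profit: π = x_A(340 − 2(x_A + x_D)) − 92x_A.
∂π/∂x_A = 248 − 4x_A − 2x_D = 0, so x_A = 62 − 0.5x_D.
For D: ∂π/∂x_D = 248 − 6x_D − 2x_A = 0 ⇒ x_D = 124/3 − (1/3)x_A.
Solving the two reaction functions simultaneously: (1 − (−0.5)(−1/3))x_A = 62 − 0.5·(124/3), so (5/6)x_A = 124/3 and x_A = 49.6.
Then x_D = 124/3 − (1/3)·49.6 = 24.8.
Equilibrium price: P = 340 − 2·74.4 = 191.2.

191.2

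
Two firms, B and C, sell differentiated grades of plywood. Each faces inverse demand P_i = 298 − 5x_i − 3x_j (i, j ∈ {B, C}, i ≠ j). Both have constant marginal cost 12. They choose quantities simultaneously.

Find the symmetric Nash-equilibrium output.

22

Firm B's profit: π = x_B(298 − 5x_B − 3x_C) − 12x_B.
∂π/∂x_B = 286 − 10x_B − 3x_C = 0 ⇒ x_B = 28.6 − 0.3x_C.
By symmetry x_C = x_B; substituting into the reaction function, 1.3x_B = 28.6 and x_B = 22.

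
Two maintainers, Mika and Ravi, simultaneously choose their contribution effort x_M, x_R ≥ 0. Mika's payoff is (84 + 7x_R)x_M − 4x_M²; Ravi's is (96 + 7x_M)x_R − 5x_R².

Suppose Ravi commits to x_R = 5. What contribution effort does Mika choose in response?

Expanding Mika's payoff: 84x_M + 7x_Rx_M − 4x_M².
∂π/∂x_M = 84 + 7x_R − 8x_M = 0, so x_M = 10.5 + 0.875x_R.
At x_R = 5: x_M = 10.5 + 0.875·5 = 14.875.

14.875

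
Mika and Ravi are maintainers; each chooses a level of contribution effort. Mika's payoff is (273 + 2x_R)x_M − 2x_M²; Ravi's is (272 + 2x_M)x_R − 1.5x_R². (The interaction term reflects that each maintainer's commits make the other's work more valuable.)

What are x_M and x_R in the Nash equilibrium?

170.375, 204.25

Expanding Mika's payoff: 273x_M + 2x_Rx_M − 2x_M².
∂π/∂x_M = 273 + 2x_R − 4x_M = 0, so x_M = 68.25 + 0.5x_R.
Likewise for Ravi: x_R = 272/3 + (2/3)x_M.
Solving the two reaction functions simultaneously: (1 − (0.5)(2/3))x_M = 68.25 + 0.5·(272/3), so (2/3)x_M = 1363/12 and x_M = 170.375.
Then x_R = 272/3 + (2/3)·170.375 = 204.25.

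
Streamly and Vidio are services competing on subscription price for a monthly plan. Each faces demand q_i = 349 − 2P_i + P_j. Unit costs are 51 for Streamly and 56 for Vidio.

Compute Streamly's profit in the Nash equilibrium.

20000

Streamly's profit: π = (P_{Streamly} − 51)(349 − 2P_{Streamly} + P_{Vidio}).
∂π/∂P_{Streamly} = 451 − 4P_{Streamly} + P_{Vidio} = 0 ⇒ P_{Streamly} = 112.75 + 0.25P_{Vidio}.
Similarly P_{Vidio} = 115.25 + 0.25P_{Streamly}.
Plugging P_{Vidio} into Streamly's best response: P_{Streamly} = 112.75 + 0.25(115.25 + 0.25P_{Streamly}) ⇒ 0.9375P_{Streamly} = 141.5625, so P_{Streamly} = 151.
Then P_{Vidio} = 115.25 + 0.25·151 = 153.
q_{Streamly} = 349 − 2·151 + 153 = 200.
Profit = (151 − 51)·200 = 20000.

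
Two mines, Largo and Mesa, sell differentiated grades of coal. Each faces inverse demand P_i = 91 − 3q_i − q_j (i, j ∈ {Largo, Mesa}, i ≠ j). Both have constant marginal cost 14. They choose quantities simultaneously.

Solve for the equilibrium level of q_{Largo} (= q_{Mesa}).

Mine Largo's profit: π = q_{Largo}(91 − 3q_{Largo} − q_{Mesa}) − 14q_{Largo}.
∂π/∂q_{Largo} = 77 − 6q_{Largo} − q_{Mesa} = 0 ⇒ q_{Largo} = 77/6 − (1/6)q_{Mesa}.
Setting q_{Largo} = q_{Mesa} in the reaction function: q_{Largo} = 77/6 − (1/6)q_{Largo}, so q_{Largo} = (77/6) / (7/6) = 11.

11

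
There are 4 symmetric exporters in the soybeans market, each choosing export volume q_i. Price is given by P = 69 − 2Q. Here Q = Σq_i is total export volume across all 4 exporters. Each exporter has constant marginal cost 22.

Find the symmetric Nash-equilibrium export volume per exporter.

A representative exporter's profit is π_i = q_i(69 − 2Q) − 22q_i, with Q = q_i + Σ_{j≠i} q_j.
First-order condition: 47 − 4q_i − 2Σ_{j≠i} q_j = 0.
In a symmetric equilibrium every exporter chooses the same q, so Σ_{j≠i} q_j = 3q. The condition becomes 47 − 10q = 0, giving q = 47/10 = 4.7.

4.7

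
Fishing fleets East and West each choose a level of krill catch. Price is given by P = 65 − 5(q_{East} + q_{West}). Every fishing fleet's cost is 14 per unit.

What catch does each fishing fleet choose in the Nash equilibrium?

Fishing fleet East's profit: π = q_{East}(65 − 5(q_{East} + q_{West})) − 14q_{East}.
∂π/∂q_{East} = 51 − 10q_{East} − 5q_{West} = 0, so q_{East} = 5.1 − 0.5q_{West}.
The game is symmetric, so in equilibrium q_{West} = q_{East}: the reaction function gives 1.5q_{East} = 5.1, hence q_{East} = 3.4.

3.4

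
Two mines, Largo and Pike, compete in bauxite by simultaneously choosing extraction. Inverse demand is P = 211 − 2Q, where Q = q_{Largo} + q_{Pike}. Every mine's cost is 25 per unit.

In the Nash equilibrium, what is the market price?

Mine Largo's profit: π = q_{Largo}(211 − 2(q_{Largo} + q_{Pike})) − 25q_{Largo}.
∂π/∂q_{Largo} = 186 − 4q_{Largo} − 2q_{Pike} = 0, so q_{Largo} = 46.5 − 0.5q_{Pike}.
The game is symmetric, so in equilibrium q_{Pike} = q_{Largo}: the reaction function gives 1.5q_{Largo} = 46.5, hence q_{Largo} = 31.
Equilibrium price: P = 211 − 2·62 = 87.

87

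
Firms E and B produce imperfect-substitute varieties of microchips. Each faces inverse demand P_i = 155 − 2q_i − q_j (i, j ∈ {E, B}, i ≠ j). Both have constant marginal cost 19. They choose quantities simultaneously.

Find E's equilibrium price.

Firm E's profit: π = q_E(155 − 2q_E − q_B) − 19q_E.
∂π/∂q_E = 136 − 4q_E − q_B = 0 ⇒ q_E = 34 − 0.25q_B.
The game is symmetric, so in equilibrium q_B = q_E: the reaction function gives 1.25q_E = 34, hence q_E = 27.2.
P_E = 155 − 2·27.2 − 27.2 = 73.4.

73.4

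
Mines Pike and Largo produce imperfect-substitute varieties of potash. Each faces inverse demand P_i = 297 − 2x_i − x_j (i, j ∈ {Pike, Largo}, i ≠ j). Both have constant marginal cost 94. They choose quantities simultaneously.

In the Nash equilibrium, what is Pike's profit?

3296.72

Mine Pike's profit: π = x_{Pike}(297 − 2x_{Pike} − x_{Largo}) − 94x_{Pike}.
∂π/∂x_{Pike} = 203 − 4x_{Pike} − x_{Largo} = 0 ⇒ x_{Pike} = 50.75 − 0.25x_{Largo}.
The game is symmetric, so in equilibrium x_{Largo} = x_{Pike}: the reaction function gives 1.25x_{Pike} = 50.75, hence x_{Pike} = 40.6.
P_{Pike} = 297 − 2·40.6 − 40.6 = 175.2.
Profit = (175.2 − 94)·40.6 = 3296.72.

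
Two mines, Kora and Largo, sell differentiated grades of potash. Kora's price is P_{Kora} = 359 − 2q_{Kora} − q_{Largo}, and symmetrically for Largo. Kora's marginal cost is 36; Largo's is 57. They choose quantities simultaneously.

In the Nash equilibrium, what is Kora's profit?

8712

Mine Kora's profit: π = q_{Kora}(359 − 2q_{Kora} − q_{Largo}) − 36q_{Kora}.
∂π/∂q_{Kora} = 323 − 4q_{Kora} − q_{Largo} = 0 ⇒ q_{Kora} = 80.75 − 0.25q_{Largo}.
Similarly q_{Largo} = 75.5 − 0.25q_{Kora}.
Substituting the second reaction function into the first: q_{Kora} = 80.75 − 0.25(75.5 − 0.25q_{Kora}), which gives 0.9375q_{Kora} = 61.875 ⇒ q_{Kora} = 66.
Then q_{Largo} = 75.5 − 0.25·66 = 59.
P_{Kora} = 359 − 2·66 − 59 = 168.
Profit = (168 − 36)·66 = 8712.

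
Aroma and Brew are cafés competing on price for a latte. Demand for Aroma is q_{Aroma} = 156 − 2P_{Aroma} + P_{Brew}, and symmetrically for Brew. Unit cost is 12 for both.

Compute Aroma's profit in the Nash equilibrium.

4608

Aroma's profit: π = (P_{Aroma} − 12)(156 − 2P_{Aroma} + P_{Brew}).
∂π/∂P_{Aroma} = 180 − 4P_{Aroma} + P_{Brew} = 0 ⇒ P_{Aroma} = 45 + 0.25P_{Brew}.
Setting P_{Aroma} = P_{Brew} in the reaction function: P_{Aroma} = 45 + 0.25P_{Aroma}, so P_{Aroma} = 45 / 0.75 = 60.
q_{Aroma} = 156 − 2·60 + 60 = 96.
Profit = (60 − 12)·96 = 4608.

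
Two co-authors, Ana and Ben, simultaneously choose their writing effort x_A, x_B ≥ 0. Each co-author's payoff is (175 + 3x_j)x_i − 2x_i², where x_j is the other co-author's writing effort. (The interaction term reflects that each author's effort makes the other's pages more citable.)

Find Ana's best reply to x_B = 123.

136

Ana's payoff is (175 + 3x_B)x_A − 2x_A².
∂π/∂x_A = 175 + 3x_B − 4x_A = 0, so x_A = 43.75 + 0.75x_B.
At x_B = 123: x_A = 43.75 + 0.75·123 = 136.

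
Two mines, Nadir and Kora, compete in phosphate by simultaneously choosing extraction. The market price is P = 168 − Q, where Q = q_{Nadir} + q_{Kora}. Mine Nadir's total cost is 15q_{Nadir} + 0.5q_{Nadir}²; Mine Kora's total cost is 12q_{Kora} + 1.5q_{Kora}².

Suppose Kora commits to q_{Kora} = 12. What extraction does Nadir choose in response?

47

Mine Nadir's profit: π = q_{Nadir}(168 − (q_{Nadir} + q_{Kora})) − 15q_{Nadir} − 0.5q_{Nadir}².
∂π/∂q_{Nadir} = 153 − 3q_{Nadir} − q_{Kora} = 0, so q_{Nadir} = 51 − (1/3)q_{Kora}.
At q_{Kora} = 12: q_{Nadir} = 51 − (1/3)·12 = 47.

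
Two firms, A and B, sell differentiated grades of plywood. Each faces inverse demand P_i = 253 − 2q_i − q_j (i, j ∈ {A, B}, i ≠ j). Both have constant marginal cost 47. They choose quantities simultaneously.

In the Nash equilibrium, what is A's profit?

3394.88

Firm A's profit: π = q_A(253 − 2q_A − q_B) − 47q_A.
∂π/∂q_A = 206 − 4q_A − q_B = 0 ⇒ q_A = 51.5 − 0.25q_B.
By symmetry q_B = q_A; substituting into the reaction function, 1.25q_A = 51.5 and q_A = 41.2.
P_A = 253 − 2·41.2 − 41.2 = 129.4.
Profit = (129.4 − 47)·41.2 = 3394.88.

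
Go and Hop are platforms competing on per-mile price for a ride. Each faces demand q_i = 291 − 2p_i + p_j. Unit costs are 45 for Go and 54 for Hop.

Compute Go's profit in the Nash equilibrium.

Go's profit: π = (p_{Go} − 45)(291 − 2p_{Go} + p_{Hop}).
∂π/∂p_{Go} = 381 − 4p_{Go} + p_{Hop} = 0 ⇒ p_{Go} = 95.25 + 0.25p_{Hop}.
Similarly p_{Hop} = 99.75 + 0.25p_{Go}.
Substituting the second reaction function into the first: p_{Go} = 95.25 + 0.25(99.75 + 0.25p_{Go}), which gives 0.9375p_{Go} = 120.1875 ⇒ p_{Go} = 128.2.
Then p_{Hop} = 99.75 + 0.25·128.2 = 131.8.
q_{Go} = 291 − 2·128.2 + 131.8 = 166.4.
Profit = (128.2 − 45)·166.4 = 13844.48.

13844.48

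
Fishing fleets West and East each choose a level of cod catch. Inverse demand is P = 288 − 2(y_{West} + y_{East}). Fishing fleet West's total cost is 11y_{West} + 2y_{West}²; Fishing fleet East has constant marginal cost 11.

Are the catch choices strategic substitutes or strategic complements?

strategic substitutes

Fishing fleet West's profit: π = y_{West}(288 − 2(y_{West} + y_{East})) − 11y_{West} − 2y_{West}².
∂π/∂y_{West} = 277 − 8y_{West} − 2y_{East} = 0, so y_{West} = 34.625 − 0.25y_{East}.
The best-response slope dy_{West}/dy_{East} = −0.25 < 0: the reaction function is downward-sloping, so the choices are strategic substitutes.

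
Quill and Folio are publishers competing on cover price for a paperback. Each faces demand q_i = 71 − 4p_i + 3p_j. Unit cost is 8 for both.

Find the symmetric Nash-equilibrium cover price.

20.6

Quill's profit: π = (p_{Quill} − 8)(71 − 4p_{Quill} + 3p_{Folio}).
∂π/∂p_{Quill} = 103 − 8p_{Quill} + 3p_{Folio} = 0 ⇒ p_{Quill} = 12.875 + 0.375p_{Folio}.
Setting p_{Quill} = p_{Folio} in the reaction function: p_{Quill} = 12.875 + 0.375p_{Quill}, so p_{Quill} = 12.875 / 0.625 = 20.6.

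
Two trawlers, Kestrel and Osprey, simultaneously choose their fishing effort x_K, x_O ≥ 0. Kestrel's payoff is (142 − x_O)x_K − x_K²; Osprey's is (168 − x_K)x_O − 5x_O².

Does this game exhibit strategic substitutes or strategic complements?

Expanding Kestrel's payoff: 142x_K − x_Ox_K − x_K².
∂π/∂x_K = 142 − x_O − 2x_K = 0, so x_K = 71 − 0.5x_O.
The best-response slope dx_K/dx_O = −0.5 < 0: the reaction function is downward-sloping, so the choices are strategic substitutes.

strategic substitutes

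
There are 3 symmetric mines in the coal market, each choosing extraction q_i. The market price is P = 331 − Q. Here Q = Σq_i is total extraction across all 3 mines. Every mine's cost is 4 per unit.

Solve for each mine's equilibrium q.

81.75

A representative mine's profit is π_i = q_i(331 − Q) − 4q_i, with Q = q_i + Σ_{j≠i} q_j.
First-order condition: 327 − 2q_i − Σ_{j≠i} q_j = 0.
With identical mines, set every q_j = q: then 327 − 2q − 2q = 0, i.e. q = 327/4 = 81.75.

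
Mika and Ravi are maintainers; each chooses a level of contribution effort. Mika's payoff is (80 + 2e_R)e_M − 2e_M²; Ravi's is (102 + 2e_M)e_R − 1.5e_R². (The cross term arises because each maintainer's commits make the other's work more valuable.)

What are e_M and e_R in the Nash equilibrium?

Expanding Mika's payoff: 80e_M + 2e_Re_M − 2e_M².
∂π/∂e_M = 80 + 2e_R − 4e_M = 0, so e_M = 20 + 0.5e_R.
Likewise for Ravi: e_R = 34 + (2/3)e_M.
Substituting the second reaction function into the first: e_M = 20 + 0.5(34 + (2/3)e_M), which gives (2/3)e_M = 37 ⇒ e_M = 55.5.
Then e_R = 34 + (2/3)·55.5 = 71.

55.5, 71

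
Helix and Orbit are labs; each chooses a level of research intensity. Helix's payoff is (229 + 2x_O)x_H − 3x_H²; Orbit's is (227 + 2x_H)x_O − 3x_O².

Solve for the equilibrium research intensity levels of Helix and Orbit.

Expanding Helix's payoff: 229x_H + 2x_Ox_H − 3x_H².
∂π/∂x_H = 229 + 2x_O − 6x_H = 0, so x_H = 229/6 + (1/3)x_O.
Likewise for Orbit: x_O = 227/6 + (1/3)x_H.
Solving the two reaction functions simultaneously: (1 − (1/3)(1/3))x_H = 229/6 + (1/3)·(227/6), so (8/9)x_H = 457/9 and x_H = 57.125.
Then x_O = 227/6 + (1/3)·57.125 = 56.875.

57.125, 56.875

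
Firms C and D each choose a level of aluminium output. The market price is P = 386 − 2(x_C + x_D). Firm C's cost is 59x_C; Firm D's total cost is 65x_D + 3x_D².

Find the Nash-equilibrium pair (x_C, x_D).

73, 17.5

Firm C's profit: π = x_C(386 − 2(x_C + x_D)) − 59x_C.
∂π/∂x_C = 327 − 4x_C − 2x_D = 0, so x_C = 81.75 − 0.5x_D.
For D: ∂π/∂x_D = 321 − 10x_D − 2x_C = 0 ⇒ x_D = 32.1 − 0.2x_C.
Solving the two reaction functions simultaneously: (1 − (−0.5)(−0.2))x_C = 81.75 − 0.5·32.1, so 0.9x_C = 65.7 and x_C = 73.
Then x_D = 32.1 − 0.2·73 = 17.5.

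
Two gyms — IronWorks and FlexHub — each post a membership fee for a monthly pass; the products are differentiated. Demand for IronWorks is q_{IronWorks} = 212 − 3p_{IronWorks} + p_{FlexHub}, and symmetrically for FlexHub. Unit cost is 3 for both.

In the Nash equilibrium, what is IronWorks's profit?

IronWorks's profit: π = (p_{IronWorks} − 3)(212 − 3p_{IronWorks} + p_{FlexHub}).
∂π/∂p_{IronWorks} = 221 − 6p_{IronWorks} + p_{FlexHub} = 0 ⇒ p_{IronWorks} = 221/6 + (1/6)p_{FlexHub}.
By symmetry p_{FlexHub} = p_{IronWorks}; substituting into the reaction function, (5/6)p_{IronWorks} = 221/6 and p_{IronWorks} = 44.2.
q_{IronWorks} = 212 − 3·44.2 + 44.2 = 123.6.
Profit = (44.2 − 3)·123.6 = 5092.32.

5092.32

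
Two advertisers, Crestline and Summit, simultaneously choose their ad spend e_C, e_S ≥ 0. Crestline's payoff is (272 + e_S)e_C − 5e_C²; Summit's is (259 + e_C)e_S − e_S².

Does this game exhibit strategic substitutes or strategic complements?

strategic complements

Expanding Crestline's payoff: 272e_C + e_Se_C − 5e_C².
∂π/∂e_C = 272 + e_S − 10e_C = 0, so e_C = 27.2 + 0.1e_S.
The best-response slope de_C/de_S = 0.1 > 0: the reaction function is upward-sloping, so the choices are strategic complements.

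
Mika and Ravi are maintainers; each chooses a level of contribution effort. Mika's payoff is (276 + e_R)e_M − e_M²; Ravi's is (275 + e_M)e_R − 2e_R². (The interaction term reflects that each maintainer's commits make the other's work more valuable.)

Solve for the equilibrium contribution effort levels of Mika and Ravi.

197, 118

Expanding Mika's payoff: 276e_M + e_Re_M − e_M².
∂π/∂e_M = 276 + e_R − 2e_M = 0, so e_M = 138 + 0.5e_R.
Likewise for Ravi: e_R = 68.75 + 0.25e_M.
Substituting the second reaction function into the first: e_M = 138 + 0.5(68.75 + 0.25e_M), which gives 0.875e_M = 172.375 ⇒ e_M = 197.
Then e_R = 68.75 + 0.25·197 = 118.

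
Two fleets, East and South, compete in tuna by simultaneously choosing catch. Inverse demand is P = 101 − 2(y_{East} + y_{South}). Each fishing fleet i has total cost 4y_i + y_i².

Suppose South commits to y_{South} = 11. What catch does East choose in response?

Fishing fleet East's profit: π = y_{East}(101 − 2(y_{East} + y_{South})) − 4y_{East} − y_{East}².
∂π/∂y_{East} = 97 − 6y_{East} − 2y_{South} = 0, so y_{East} = 97/6 − (1/3)y_{South}.
At y_{South} = 11: y_{East} = 97/6 − (1/3)·11 = 12.5.

12.5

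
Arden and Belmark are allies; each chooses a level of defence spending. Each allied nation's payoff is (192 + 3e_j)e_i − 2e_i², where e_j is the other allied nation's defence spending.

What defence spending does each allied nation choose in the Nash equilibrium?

192

Arden's payoff is (192 + 3e_B)e_A − 2e_A².
∂π/∂e_A = 192 + 3e_B − 4e_A = 0, so e_A = 48 + 0.75e_B.
By symmetry e_B = e_A; substituting into the reaction function, 0.25e_A = 48 and e_A = 192.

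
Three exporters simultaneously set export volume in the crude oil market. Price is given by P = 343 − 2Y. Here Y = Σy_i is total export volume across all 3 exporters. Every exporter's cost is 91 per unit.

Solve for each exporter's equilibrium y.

A representative exporter's profit is π_i = y_i(343 − 2Y) − 91y_i, with Y = y_i + Σ_{j≠i} y_j.
First-order condition: 252 − 4y_i − 2Σ_{j≠i} y_j = 0.
Imposing symmetry (y_j = y for all j) turns Σ_{j≠i} y_j into 2y, so 252 = 8y and y = 31.5.

31.5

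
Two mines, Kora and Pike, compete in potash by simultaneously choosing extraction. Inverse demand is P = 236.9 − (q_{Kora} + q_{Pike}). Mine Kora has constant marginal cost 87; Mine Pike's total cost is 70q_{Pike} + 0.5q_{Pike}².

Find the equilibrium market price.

143.56

Mine Kora's profit: π = q_{Kora}(236.9 − (q_{Kora} + q_{Pike})) − 87q_{Kora}.
∂π/∂q_{Kora} = 149.9 − 2q_{Kora} − q_{Pike} = 0, so q_{Kora} = 74.95 − 0.5q_{Pike}.
For Pike: ∂π/∂q_{Pike} = 166.9 − 3q_{Pike} − q_{Kora} = 0 ⇒ q_{Pike} = 1669/30 − (1/3)q_{Kora}.
Plugging q_{Pike} into Kora's best response: q_{Kora} = 74.95 − 0.5(1669/30 − (1/3)q_{Kora}) ⇒ (5/6)q_{Kora} = 707/15, so q_{Kora} = 56.56.
Then q_{Pike} = 1669/30 − (1/3)·56.56 = 36.78.
Equilibrium price: P = 236.9 − 93.34 = 143.56.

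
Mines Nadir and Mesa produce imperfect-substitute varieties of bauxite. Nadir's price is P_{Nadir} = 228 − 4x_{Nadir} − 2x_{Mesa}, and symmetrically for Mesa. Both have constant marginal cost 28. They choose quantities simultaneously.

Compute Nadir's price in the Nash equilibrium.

108

Mine Nadir's profit: π = x_{Nadir}(228 − 4x_{Nadir} − 2x_{Mesa}) − 28x_{Nadir}.
∂π/∂x_{Nadir} = 200 − 8x_{Nadir} − 2x_{Mesa} = 0 ⇒ x_{Nadir} = 25 − 0.25x_{Mesa}.
By symmetry x_{Mesa} = x_{Nadir}; substituting into the reaction function, 1.25x_{Nadir} = 25 and x_{Nadir} = 20.
P_{Nadir} = 228 − 4·20 − 2·20 = 108.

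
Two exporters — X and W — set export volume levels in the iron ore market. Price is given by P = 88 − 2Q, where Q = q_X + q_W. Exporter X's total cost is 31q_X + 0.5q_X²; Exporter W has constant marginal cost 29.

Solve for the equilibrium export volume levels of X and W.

6.875, 11.3125

Exporter X's profit: π = q_X(88 − 2(q_X + q_W)) − 31q_X − 0.5q_X².
∂π/∂q_X = 57 − 5q_X − 2q_W = 0, so q_X = 11.4 − 0.4q_W.
For W: ∂π/∂q_W = 59 − 4q_W − 2q_X = 0 ⇒ q_W = 14.75 − 0.5q_X.
Substituting the second reaction function into the first: q_X = 11.4 − 0.4(14.75 − 0.5q_X), which gives 0.8q_X = 5.5 ⇒ q_X = 6.875.
Then q_W = 14.75 − 0.5·6.875 = 11.3125.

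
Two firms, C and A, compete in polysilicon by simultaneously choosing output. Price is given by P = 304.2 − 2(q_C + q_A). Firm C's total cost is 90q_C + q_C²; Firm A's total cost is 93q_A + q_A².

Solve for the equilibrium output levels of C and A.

26.9625, 26.2125

Firm C's profit: π = q_C(304.2 − 2(q_C + q_A)) − 90q_C − q_C².
∂π/∂q_C = 214.2 − 6q_C − 2q_A = 0, so q_C = 35.7 − (1/3)q_A.
By the same steps for A: q_A = 35.2 − (1/3)q_C.
Solving the two reaction functions simultaneously: (1 − (−1/3)(−1/3))q_C = 35.7 − (1/3)·35.2, so (8/9)q_C = 719/30 and q_C = 26.9625.
Then q_A = 35.2 − (1/3)·26.9625 = 26.2125.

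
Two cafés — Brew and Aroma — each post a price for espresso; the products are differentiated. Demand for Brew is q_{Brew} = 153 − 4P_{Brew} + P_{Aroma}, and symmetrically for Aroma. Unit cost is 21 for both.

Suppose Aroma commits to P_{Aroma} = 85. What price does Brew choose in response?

Brew's profit: π = (P_{Brew} − 21)(153 − 4P_{Brew} + P_{Aroma}).
∂π/∂P_{Brew} = 237 − 8P_{Brew} + P_{Aroma} = 0 ⇒ P_{Brew} = 29.625 + 0.125P_{Aroma}.
At P_{Aroma} = 85: P_{Brew} = 29.625 + 0.125·85 = 40.25.

40.25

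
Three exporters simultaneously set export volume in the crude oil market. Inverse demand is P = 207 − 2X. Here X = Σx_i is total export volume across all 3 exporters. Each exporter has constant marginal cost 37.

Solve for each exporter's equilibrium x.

21.25

A representative exporter's profit is π_i = x_i(207 − 2X) − 37x_i, with X = x_i + Σ_{j≠i} x_j.
First-order condition: 170 − 4x_i − 2Σ_{j≠i} x_j = 0.
With identical exporters, set every x_j = x: then 170 − 4x − 4x = 0, i.e. x = 170/8 = 21.25.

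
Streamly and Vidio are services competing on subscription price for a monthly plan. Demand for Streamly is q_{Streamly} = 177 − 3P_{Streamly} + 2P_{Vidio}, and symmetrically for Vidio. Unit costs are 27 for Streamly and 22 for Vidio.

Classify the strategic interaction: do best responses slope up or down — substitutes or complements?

strategic complements

Streamly's profit: π = (P_{Streamly} − 27)(177 − 3P_{Streamly} + 2P_{Vidio}).
∂π/∂P_{Streamly} = 258 − 6P_{Streamly} + 2P_{Vidio} = 0 ⇒ P_{Streamly} = 43 + (1/3)P_{Vidio}.
The best-response slope dP_{Streamly}/dP_{Vidio} = 1/3 > 0: the reaction function is upward-sloping, so the choices are strategic complements.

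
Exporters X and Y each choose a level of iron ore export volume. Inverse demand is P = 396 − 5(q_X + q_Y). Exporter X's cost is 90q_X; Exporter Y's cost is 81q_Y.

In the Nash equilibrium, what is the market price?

Exporter X's profit: π = q_X(396 − 5(q_X + q_Y)) − 90q_X.
∂π/∂q_X = 306 − 10q_X − 5q_Y = 0, so q_X = 30.6 − 0.5q_Y.
By the same steps for Y: q_Y = 31.5 − 0.5q_X.
Substituting the second reaction function into the first: q_X = 30.6 − 0.5(31.5 − 0.5q_X), which gives 0.75q_X = 14.85 ⇒ q_X = 19.8.
Then q_Y = 31.5 − 0.5·19.8 = 21.6.
Equilibrium price: P = 396 − 5·41.4 = 189.

189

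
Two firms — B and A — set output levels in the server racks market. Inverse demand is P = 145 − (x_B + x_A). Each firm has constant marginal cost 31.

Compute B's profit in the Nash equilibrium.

Firm B's profit: π = x_B(145 − (x_B + x_A)) − 31x_B.
∂π/∂x_B = 114 − 2x_B − x_A = 0, so x_B = 57 − 0.5x_A.
By symmetry x_A = x_B; substituting into the reaction function, 1.5x_B = 57 and x_B = 38.
Price P = 145 − 76 = 69.
B's profit: (69 − 31)·38 = 1444.

1444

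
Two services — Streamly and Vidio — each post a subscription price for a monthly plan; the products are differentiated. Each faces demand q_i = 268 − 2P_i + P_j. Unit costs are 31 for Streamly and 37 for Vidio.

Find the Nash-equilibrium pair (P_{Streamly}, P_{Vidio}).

110.8, 113.2

Streamly's profit: π = (P_{Streamly} − 31)(268 − 2P_{Streamly} + P_{Vidio}).
∂π/∂P_{Streamly} = 330 − 4P_{Streamly} + P_{Vidio} = 0 ⇒ P_{Streamly} = 82.5 + 0.25P_{Vidio}.
Similarly P_{Vidio} = 85.5 + 0.25P_{Streamly}.
Solving the two reaction functions simultaneously: (1 − (0.25)(0.25))P_{Streamly} = 82.5 + 0.25·85.5, so 0.9375P_{Streamly} = 103.875 and P_{Streamly} = 110.8.
Then P_{Vidio} = 85.5 + 0.25·110.8 = 113.2.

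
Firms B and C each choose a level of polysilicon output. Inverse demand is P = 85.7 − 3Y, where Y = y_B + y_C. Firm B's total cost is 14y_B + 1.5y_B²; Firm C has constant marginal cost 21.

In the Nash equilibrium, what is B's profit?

Firm B's profit: π = y_B(85.7 − 3(y_B + y_C)) − 14y_B − 1.5y_B².
∂π/∂y_B = 71.7 − 9y_B − 3y_C = 0, so y_B = 239/30 − (1/3)y_C.
For C: ∂π/∂y_C = 64.7 − 6y_C − 3y_B = 0 ⇒ y_C = 647/60 − 0.5y_B.
Solving the two reaction functions simultaneously: (1 − (−1/3)(−0.5))y_B = 239/30 − (1/3)·(647/60), so (5/6)y_B = 787/180 and y_B = 787/150.
Then y_C = 647/60 − 0.5·(787/150) = 8.16.
Price P = 85.7 − 3·(2011/150) = 45.48.
B's profit: (45.48 − 14)·(787/150) − 1.5(787/150)² = 123.8738.

123.8738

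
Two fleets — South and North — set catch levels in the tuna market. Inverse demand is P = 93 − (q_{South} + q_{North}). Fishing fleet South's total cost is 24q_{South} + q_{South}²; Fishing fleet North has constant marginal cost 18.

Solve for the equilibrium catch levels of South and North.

9, 33

Fishing fleet South's profit: π = q_{South}(93 − (q_{South} + q_{North})) − 24q_{South} − q_{South}².
∂π/∂q_{South} = 69 − 4q_{South} − q_{North} = 0, so q_{South} = 17.25 − 0.25q_{North}.
For North: ∂π/∂q_{North} = 75 − 2q_{North} − q_{South} = 0 ⇒ q_{North} = 37.5 − 0.5q_{South}.
Substituting the second reaction function into the first: q_{South} = 17.25 − 0.25(37.5 − 0.5q_{South}), which gives 0.875q_{South} = 7.875 ⇒ q_{South} = 9.
Then q_{North} = 37.5 − 0.5·9 = 33.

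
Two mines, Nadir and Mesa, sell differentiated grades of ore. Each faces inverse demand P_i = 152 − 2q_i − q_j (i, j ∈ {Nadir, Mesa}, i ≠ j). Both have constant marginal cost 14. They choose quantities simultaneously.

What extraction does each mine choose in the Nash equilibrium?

27.6

Mine Nadir's profit: π = q_{Nadir}(152 − 2q_{Nadir} − q_{Mesa}) − 14q_{Nadir}.
∂π/∂q_{Nadir} = 138 − 4q_{Nadir} − q_{Mesa} = 0 ⇒ q_{Nadir} = 34.5 − 0.25q_{Mesa}.
Setting q_{Nadir} = q_{Mesa} in the reaction function: q_{Nadir} = 34.5 − 0.25q_{Nadir}, so q_{Nadir} = 34.5 / 1.25 = 27.6.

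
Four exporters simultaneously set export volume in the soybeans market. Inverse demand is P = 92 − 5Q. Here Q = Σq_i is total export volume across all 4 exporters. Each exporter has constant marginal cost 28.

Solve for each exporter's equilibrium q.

2.56

A representative exporter's profit is π_i = q_i(92 − 5Q) − 28q_i, with Q = q_i + Σ_{j≠i} q_j.
First-order condition: 64 − 10q_i − 5Σ_{j≠i} q_j = 0.
In a symmetric equilibrium every exporter chooses the same q, so Σ_{j≠i} q_j = 3q. The condition becomes 64 − 25q = 0, giving q = 64/25 = 2.56.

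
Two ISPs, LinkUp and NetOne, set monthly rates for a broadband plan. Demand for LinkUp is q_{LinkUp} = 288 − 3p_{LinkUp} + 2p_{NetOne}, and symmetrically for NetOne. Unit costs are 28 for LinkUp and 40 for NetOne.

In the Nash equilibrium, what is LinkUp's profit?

13567.6875

LinkUp's profit: π = (p_{LinkUp} − 28)(288 − 3p_{LinkUp} + 2p_{NetOne}).
∂π/∂p_{LinkUp} = 372 − 6p_{LinkUp} + 2p_{NetOne} = 0 ⇒ p_{LinkUp} = 62 + (1/3)p_{NetOne}.
Similarly p_{NetOne} = 68 + (1/3)p_{LinkUp}.
Plugging p_{NetOne} into LinkUp's best response: p_{LinkUp} = 62 + (1/3)(68 + (1/3)p_{LinkUp}) ⇒ (8/9)p_{LinkUp} = 254/3, so p_{LinkUp} = 95.25.
Then p_{NetOne} = 68 + (1/3)·95.25 = 99.75.
q_{LinkUp} = 288 − 3·95.25 + 2·99.75 = 201.75.
Profit = (95.25 − 28)·201.75 = 13567.6875.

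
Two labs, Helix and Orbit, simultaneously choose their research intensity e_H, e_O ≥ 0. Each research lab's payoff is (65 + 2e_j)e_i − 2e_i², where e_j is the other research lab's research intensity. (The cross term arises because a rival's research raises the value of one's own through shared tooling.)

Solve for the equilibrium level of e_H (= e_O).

Helix's payoff is (65 + 2e_O)e_H − 2e_H².
∂π/∂e_H = 65 + 2e_O − 4e_H = 0, so e_H = 16.25 + 0.5e_O.
Setting e_H = e_O in the reaction function: e_H = 16.25 + 0.5e_H, so e_H = 16.25 / 0.5 = 32.5.

32.5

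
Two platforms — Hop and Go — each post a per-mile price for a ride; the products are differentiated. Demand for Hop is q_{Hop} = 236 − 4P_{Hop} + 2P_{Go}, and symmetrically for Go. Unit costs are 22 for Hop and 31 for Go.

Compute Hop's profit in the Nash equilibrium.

Hop's profit: π = (P_{Hop} − 22)(236 − 4P_{Hop} + 2P_{Go}).
∂π/∂P_{Hop} = 324 − 8P_{Hop} + 2P_{Go} = 0 ⇒ P_{Hop} = 40.5 + 0.25P_{Go}.
Similarly P_{Go} = 45 + 0.25P_{Hop}.
Plugging P_{Go} into Hop's best response: P_{Hop} = 40.5 + 0.25(45 + 0.25P_{Hop}) ⇒ 0.9375P_{Hop} = 51.75, so P_{Hop} = 55.2.
Then P_{Go} = 45 + 0.25·55.2 = 58.8.
q_{Hop} = 236 − 4·55.2 + 2·58.8 = 132.8.
Profit = (55.2 − 22)·132.8 = 4408.96.

4408.96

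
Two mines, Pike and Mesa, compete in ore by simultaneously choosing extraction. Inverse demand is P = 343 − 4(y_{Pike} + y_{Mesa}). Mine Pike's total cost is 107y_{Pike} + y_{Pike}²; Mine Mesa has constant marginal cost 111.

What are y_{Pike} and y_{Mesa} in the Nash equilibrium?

Mine Pike's profit: π = y_{Pike}(343 − 4(y_{Pike} + y_{Mesa})) − 107y_{Pike} − y_{Pike}².
∂π/∂y_{Pike} = 236 − 10y_{Pike} − 4y_{Mesa} = 0, so y_{Pike} = 23.6 − 0.4y_{Mesa}.
For Mesa: ∂π/∂y_{Mesa} = 232 − 8y_{Mesa} − 4y_{Pike} = 0 ⇒ y_{Mesa} = 29 − 0.5y_{Pike}.
Plugging y_{Mesa} into Pike's best response: y_{Pike} = 23.6 − 0.4(29 − 0.5y_{Pike}) ⇒ 0.8y_{Pike} = 12, so y_{Pike} = 15.
Then y_{Mesa} = 29 − 0.5·15 = 21.5.

15, 21.5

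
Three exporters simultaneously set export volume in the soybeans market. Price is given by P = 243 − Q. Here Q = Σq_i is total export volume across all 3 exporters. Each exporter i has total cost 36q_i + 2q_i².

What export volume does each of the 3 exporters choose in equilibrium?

25.875

A representative exporter's profit is π_i = q_i(243 − Q) − 36q_i − 2q_i², with Q = q_i + Σ_{j≠i} q_j.
First-order condition: 207 − 6q_i − Σ_{j≠i} q_j = 0.
Imposing symmetry (q_j = q for all j) turns Σ_{j≠i} q_j into 2q, so 207 = 8q and q = 25.875.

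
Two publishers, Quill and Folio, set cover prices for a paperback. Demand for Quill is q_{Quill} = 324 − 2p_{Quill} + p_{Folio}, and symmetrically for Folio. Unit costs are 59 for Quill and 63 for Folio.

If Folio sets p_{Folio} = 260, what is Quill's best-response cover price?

Quill's profit: π = (p_{Quill} − 59)(324 − 2p_{Quill} + p_{Folio}).
∂π/∂p_{Quill} = 442 − 4p_{Quill} + p_{Folio} = 0 ⇒ p_{Quill} = 110.5 + 0.25p_{Folio}.
At p_{Folio} = 260: p_{Quill} = 110.5 + 0.25·260 = 175.5.

175.5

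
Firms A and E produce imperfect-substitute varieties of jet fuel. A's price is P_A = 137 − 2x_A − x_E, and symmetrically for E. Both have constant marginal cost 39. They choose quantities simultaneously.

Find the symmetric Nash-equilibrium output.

Firm A's profit: π = x_A(137 − 2x_A − x_E) − 39x_A.
∂π/∂x_A = 98 − 4x_A − x_E = 0 ⇒ x_A = 24.5 − 0.25x_E.
The game is symmetric, so in equilibrium x_E = x_A: the reaction function gives 1.25x_A = 24.5, hence x_A = 19.6.

19.6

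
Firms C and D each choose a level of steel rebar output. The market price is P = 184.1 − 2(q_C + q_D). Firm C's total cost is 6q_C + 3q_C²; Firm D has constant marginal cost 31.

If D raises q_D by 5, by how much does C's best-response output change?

-1

Firm C's profit: π = q_C(184.1 − 2(q_C + q_D)) − 6q_C − 3q_C².
∂π/∂q_C = 178.1 − 10q_C − 2q_D = 0, so q_C = 17.81 − 0.2q_D.
The reaction-function slope is −0.2, so a 5-unit rise in q_D moves q_C by −0.2 × 5 = −1. C's best response falls — the actions are strategic substitutes.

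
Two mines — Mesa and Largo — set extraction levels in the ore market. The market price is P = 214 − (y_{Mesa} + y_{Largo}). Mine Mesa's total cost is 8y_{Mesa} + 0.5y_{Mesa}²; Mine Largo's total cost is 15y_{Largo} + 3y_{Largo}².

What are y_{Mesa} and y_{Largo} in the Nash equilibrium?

Mine Mesa's profit: π = y_{Mesa}(214 − (y_{Mesa} + y_{Largo})) − 8y_{Mesa} − 0.5y_{Mesa}².
∂π/∂y_{Mesa} = 206 − 3y_{Mesa} − y_{Largo} = 0, so y_{Mesa} = 206/3 − (1/3)y_{Largo}.
For Largo: ∂π/∂y_{Largo} = 199 − 8y_{Largo} − y_{Mesa} = 0 ⇒ y_{Largo} = 24.875 − 0.125y_{Mesa}.
Plugging y_{Largo} into Mesa's best response: y_{Mesa} = 206/3 − (1/3)(24.875 − 0.125y_{Mesa}) ⇒ (23/24)y_{Mesa} = 60.375, so y_{Mesa} = 63.
Then y_{Largo} = 24.875 − 0.125·63 = 17.

63, 17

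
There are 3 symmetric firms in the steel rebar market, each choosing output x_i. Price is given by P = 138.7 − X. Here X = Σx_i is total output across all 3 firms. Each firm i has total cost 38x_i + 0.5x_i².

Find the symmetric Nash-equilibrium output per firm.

20.14

A representative firm's profit is π_i = x_i(138.7 − X) − 38x_i − 0.5x_i², with X = x_i + Σ_{j≠i} x_j.
First-order condition: 100.7 − 3x_i − Σ_{j≠i} x_j = 0.
Imposing symmetry (x_j = x for all j) turns Σ_{j≠i} x_j into 2x, so 100.7 = 5x and x = 20.14.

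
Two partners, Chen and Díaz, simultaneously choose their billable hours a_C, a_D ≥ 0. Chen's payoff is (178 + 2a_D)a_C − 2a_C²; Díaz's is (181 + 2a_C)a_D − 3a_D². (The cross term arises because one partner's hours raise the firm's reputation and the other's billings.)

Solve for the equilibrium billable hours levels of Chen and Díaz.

71.5, 54

Expanding Chen's payoff: 178a_C + 2a_Da_C − 2a_C².
∂π/∂a_C = 178 + 2a_D − 4a_C = 0, so a_C = 44.5 + 0.5a_D.
Likewise for Díaz: a_D = 181/6 + (1/3)a_C.
Plugging a_D into Chen's best response: a_C = 44.5 + 0.5(181/6 + (1/3)a_C) ⇒ (5/6)a_C = 715/12, so a_C = 71.5.
Then a_D = 181/6 + (1/3)·71.5 = 54.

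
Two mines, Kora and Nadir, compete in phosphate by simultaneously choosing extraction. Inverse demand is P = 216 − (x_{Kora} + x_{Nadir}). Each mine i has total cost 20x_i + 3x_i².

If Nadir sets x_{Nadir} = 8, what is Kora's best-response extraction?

Mine Kora's profit: π = x_{Kora}(216 − (x_{Kora} + x_{Nadir})) − 20x_{Kora} − 3x_{Kora}².
∂π/∂x_{Kora} = 196 − 8x_{Kora} − x_{Nadir} = 0, so x_{Kora} = 24.5 − 0.125x_{Nadir}.
At x_{Nadir} = 8: x_{Kora} = 24.5 − 0.125·8 = 23.5.

23.5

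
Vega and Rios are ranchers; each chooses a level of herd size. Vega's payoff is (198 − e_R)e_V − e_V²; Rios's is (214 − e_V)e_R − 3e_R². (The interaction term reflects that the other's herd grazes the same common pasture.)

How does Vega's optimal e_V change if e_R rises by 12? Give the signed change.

Expanding Vega's payoff: 198e_V − e_Re_V − e_V².
∂π/∂e_V = 198 − e_R − 2e_V = 0, so e_V = 99 − 0.5e_R.
The reaction-function slope is −0.5, so a 12-unit rise in e_R moves e_V by −0.5 × 12 = −6. Vega's best response falls — the actions are strategic substitutes.

-6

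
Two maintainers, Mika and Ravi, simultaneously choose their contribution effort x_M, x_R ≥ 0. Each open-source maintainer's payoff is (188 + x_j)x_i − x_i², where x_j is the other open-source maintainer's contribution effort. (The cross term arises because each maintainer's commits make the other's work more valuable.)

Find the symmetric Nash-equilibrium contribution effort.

188

Mika's payoff is (188 + x_R)x_M − x_M².
∂π/∂x_M = 188 + x_R − 2x_M = 0, so x_M = 94 + 0.5x_R.
The game is symmetric, so in equilibrium x_R = x_M: the reaction function gives 0.5x_M = 94, hence x_M = 188.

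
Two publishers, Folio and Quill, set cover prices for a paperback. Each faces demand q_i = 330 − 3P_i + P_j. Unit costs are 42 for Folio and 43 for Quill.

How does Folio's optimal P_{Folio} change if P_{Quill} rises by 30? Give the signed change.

Folio's profit: π = (P_{Folio} − 42)(330 − 3P_{Folio} + P_{Quill}).
∂π/∂P_{Folio} = 456 − 6P_{Folio} + P_{Quill} = 0 ⇒ P_{Folio} = 76 + (1/6)P_{Quill}.
The reaction-function slope is 1/6, so a 30-unit rise in P_{Quill} moves P_{Folio} by 1/6 × 30 = 5. Folio's best response rises — the actions are strategic complements.

5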